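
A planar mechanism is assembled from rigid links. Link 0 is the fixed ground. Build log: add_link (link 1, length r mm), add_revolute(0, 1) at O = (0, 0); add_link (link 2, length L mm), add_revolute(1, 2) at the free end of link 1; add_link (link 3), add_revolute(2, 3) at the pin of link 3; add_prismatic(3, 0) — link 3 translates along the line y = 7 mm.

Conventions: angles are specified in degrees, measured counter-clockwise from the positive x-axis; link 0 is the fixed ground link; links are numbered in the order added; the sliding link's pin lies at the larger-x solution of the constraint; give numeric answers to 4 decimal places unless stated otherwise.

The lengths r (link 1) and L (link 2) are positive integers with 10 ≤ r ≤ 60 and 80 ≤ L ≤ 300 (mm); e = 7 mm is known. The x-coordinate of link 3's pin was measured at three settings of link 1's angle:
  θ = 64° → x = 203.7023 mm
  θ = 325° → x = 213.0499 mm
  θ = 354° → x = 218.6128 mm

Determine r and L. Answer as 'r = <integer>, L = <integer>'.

constraint per measurement: (x − r cos θ)² + (r sin θ − e)² = L²
subtracting the θ₁ and θ₂ equations cancels the r² and L² terms:
r = (x₁² − x₂²) / (2[(x₁cos θ₁ + e sin θ₁) − (x₂cos θ₂ + e sin θ₂)]) = 25.9998 → r = 26
L² = (x₁ − r cos θ₁)² + (r sin θ₁ − e)² = 37249.0110 → L = 193.0000 → L = 193
check at θ₃=354°: x = 218.6128 (printed 218.6128) ✓

r = 26, L = 193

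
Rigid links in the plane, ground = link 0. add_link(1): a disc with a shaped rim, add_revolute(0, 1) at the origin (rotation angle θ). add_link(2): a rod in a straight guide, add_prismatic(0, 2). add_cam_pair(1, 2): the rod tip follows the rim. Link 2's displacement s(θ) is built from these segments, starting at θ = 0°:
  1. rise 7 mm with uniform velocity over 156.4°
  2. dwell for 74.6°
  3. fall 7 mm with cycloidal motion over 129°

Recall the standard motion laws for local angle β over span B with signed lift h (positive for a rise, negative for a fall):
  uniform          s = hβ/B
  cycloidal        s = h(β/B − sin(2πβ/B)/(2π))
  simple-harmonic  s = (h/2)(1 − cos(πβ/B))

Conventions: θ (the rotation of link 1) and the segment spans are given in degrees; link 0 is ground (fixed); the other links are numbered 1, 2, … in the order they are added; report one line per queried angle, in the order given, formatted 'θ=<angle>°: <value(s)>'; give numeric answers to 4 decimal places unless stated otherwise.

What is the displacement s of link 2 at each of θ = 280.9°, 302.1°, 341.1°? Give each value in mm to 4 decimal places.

segment 1 (0° to 156.4°, uniform, h = 7) is passed completely: s = 0.0000 + (7) = 7.0000
segment 2 (156.4° to 231°, dwell): s unchanged at 7.0000
θ = 280.9° falls in segment 3 (231° to 360°, cycloidal, h = -7): β = 280.9 − 231 = 49.9°, B = 129°; Δs = -7·(0.3868 − sin(2π·0.3868)/(2π)) = -1.9806; s = 7.0000 − 1.9806 = 5.0194
θ = 302.1° falls in segment 3 (231° to 360°, cycloidal, h = -7): β = 302.1 − 231 = 71.1°, B = 129°; Δs = -7·(0.5512 − sin(2π·0.5512)/(2π)) = -4.2101; s = 7.0000 − 4.2101 = 2.7899
θ = 341.1° falls in segment 3 (231° to 360°, cycloidal, h = -7): β = 341.1 − 231 = 110.1°, B = 129°; Δs = -7·(0.8535 − sin(2π·0.8535)/(2π)) = -6.8612; s = 7.0000 − 6.8612 = 0.1388

θ=280.9°: 5.0194
θ=302.1°: 2.7899
θ=341.1°: 0.1388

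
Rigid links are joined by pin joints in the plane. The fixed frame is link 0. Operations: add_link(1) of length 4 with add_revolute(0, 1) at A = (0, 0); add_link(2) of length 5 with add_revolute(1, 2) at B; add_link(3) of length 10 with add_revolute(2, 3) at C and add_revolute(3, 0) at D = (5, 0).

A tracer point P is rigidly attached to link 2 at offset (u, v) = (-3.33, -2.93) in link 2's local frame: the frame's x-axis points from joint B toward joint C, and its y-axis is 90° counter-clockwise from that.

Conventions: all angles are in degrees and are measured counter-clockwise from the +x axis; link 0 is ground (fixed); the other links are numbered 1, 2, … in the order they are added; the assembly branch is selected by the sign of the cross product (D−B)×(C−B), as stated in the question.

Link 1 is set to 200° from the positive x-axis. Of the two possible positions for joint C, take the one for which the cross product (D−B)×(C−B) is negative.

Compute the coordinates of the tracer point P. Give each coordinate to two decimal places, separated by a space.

A=(0,0), D=(5.00,0)
B = A + 4.00·(cos200°, sin200°) = (-3.7588, -1.3681)
|BD| = 8.8650
circle(B,5.00) ∩ circle(D,10.00): a=0.2024, h=4.9959
  candidates: C₊=(-4.3298,3.5992) cross=44.289; C₋=(-2.7879,-6.2729) cross=-44.289
  branch - wants cross < 0 → take C=(-2.7879,-6.2729) (cross=-44.289)
ex = (C−B)/|BC| = (0.1942,-0.9810); ey = (0.9810,0.1942)
P = B + -3.33·ex + -2.93·ey = (-7.2796,1.3296)

-7.28 1.33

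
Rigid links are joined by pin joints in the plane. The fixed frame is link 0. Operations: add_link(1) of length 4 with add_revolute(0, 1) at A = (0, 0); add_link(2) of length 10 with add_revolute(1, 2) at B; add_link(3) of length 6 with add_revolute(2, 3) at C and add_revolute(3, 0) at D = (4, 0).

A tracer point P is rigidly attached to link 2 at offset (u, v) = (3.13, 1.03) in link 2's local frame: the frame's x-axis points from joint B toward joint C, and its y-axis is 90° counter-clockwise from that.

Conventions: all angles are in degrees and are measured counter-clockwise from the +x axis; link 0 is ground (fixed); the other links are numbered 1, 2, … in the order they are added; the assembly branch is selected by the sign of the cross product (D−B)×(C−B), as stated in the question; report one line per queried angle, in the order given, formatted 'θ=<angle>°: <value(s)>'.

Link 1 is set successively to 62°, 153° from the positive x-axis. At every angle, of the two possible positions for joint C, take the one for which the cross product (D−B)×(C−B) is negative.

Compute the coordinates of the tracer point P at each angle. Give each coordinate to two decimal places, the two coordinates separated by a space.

A=(0,0), D=(4.00,0)
θ=62°: B = A + 4.00·(cos62°, sin62°) = (1.8779, 3.5318)
θ=62°: |BD| = 4.1203
θ=62°: circle(B,10.00) ∩ circle(D,6.00): a=9.8266, h=1.8543
θ=62°:   candidates: C₊=(8.5284,-3.9362) cross=7.640; C₋=(5.3495,-5.8463) cross=-7.640
θ=62°:   branch - wants cross < 0 → take C=(5.3495,-5.8463) (cross=-7.640)
θ=62°: ex = (C−B)/|BC| = (0.3472,-0.9378); ey = (0.9378,0.3472)
θ=62°: P = B + 3.13·ex + 1.03·ey = (3.9304,0.9540)
θ=153°: B = A + 4.00·(cos153°, sin153°) = (-3.5640, 1.8160)
θ=153°: |BD| = 7.7790
θ=153°: circle(B,10.00) ∩ circle(D,6.00): a=8.0031, h=5.9958
θ=153°:   candidates: C₊=(5.6177,5.7778) cross=46.641; C₋=(2.8183,-5.8825) cross=-46.641
θ=153°:   branch - wants cross < 0 → take C=(2.8183,-5.8825) (cross=-46.641)
θ=153°: ex = (C−B)/|BC| = (0.6382,-0.7698); ey = (0.7698,0.6382)
θ=153°: P = B + 3.13·ex + 1.03·ey = (-0.7734,0.0637)

θ=62°: 3.93 0.95
θ=153°: -0.77 0.06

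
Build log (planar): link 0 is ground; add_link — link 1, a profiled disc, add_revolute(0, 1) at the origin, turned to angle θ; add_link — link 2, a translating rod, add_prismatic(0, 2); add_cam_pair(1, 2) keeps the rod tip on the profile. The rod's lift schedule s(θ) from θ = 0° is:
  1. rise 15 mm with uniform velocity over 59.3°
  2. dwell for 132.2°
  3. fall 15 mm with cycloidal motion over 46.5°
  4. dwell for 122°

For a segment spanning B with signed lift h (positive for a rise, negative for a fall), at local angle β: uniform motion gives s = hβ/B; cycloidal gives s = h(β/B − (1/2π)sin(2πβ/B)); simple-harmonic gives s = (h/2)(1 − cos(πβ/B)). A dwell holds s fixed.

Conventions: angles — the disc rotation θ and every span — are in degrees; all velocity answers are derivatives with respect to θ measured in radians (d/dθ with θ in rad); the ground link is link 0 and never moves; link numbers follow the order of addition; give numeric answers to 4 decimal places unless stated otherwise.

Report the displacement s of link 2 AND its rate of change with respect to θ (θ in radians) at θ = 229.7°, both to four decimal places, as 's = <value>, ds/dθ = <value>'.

seg 1 [0°–59.3°] uniform, h=15: full span → s += 15 → s = 15.0000
seg 2 [59.3°–191.5°] dwell: s stays 15.0000
seg 3 [191.5°–238°] cycloidal, h=-15: θ=229.7° here. β=38.2, B=46.5. -15·(0.8215 − sin(2π·0.8215)/(2π)) = -14.4730 → s = 0.5270
velocity in seg [191.5°–238°] (cycloidal), θ in radians: β = 38.2° = 0.6667 rad, B = 46.5° = 0.8116 rad; ds/dθ = (h/B)(1 − cos(2πβ/B)) = ((-15)/0.8116)(1 − cos(2π·0.8215)) = -10.455214 mm/rad

s = 0.5270, ds/dθ = -10.4552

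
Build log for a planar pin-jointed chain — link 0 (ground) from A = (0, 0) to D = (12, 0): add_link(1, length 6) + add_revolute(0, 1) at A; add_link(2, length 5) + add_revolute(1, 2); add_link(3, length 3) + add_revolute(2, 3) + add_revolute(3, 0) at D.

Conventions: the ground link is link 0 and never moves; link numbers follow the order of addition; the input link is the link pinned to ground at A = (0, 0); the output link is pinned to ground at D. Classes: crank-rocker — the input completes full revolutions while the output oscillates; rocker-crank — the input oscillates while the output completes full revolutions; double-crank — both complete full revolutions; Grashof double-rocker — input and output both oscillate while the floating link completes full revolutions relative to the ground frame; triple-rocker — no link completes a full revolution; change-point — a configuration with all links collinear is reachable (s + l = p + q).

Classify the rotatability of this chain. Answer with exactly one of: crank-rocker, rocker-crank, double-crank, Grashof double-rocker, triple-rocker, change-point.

lengths: ground=12, input=6, coupler=5, output=3
sorted: s=3 (shortest), l=12 (longest), p+q=11
s + l = 15 vs p + q = 11
s + l > p + q → non-Grashof → no link fully rotates → triple-rocker

triple-rocker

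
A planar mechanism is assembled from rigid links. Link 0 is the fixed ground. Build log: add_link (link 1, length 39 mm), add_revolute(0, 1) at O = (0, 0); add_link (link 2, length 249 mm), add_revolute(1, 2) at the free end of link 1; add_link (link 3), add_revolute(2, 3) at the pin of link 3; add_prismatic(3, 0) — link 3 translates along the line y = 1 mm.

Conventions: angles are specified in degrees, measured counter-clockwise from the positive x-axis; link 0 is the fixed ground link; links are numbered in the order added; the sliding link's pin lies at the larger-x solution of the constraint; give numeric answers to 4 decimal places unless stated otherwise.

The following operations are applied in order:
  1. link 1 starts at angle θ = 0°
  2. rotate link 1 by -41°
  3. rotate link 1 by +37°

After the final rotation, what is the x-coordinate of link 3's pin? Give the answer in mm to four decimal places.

geometry: r = 39 mm, L = 249 mm, e = 1 mm; θ starts at 0°
rotate link 1 by -41°: θ ← 0° -41° = -41°
rotate link 1 by +37°: θ ← -41° +37° = -4°
crank pin P = (r cos θ, r sin θ) = (38.904998, -2.720502)
h = r sin θ − e = -2.720502 − 1 = -3.720502
x = r cos θ + √(L² − h²) = 38.904998 + 248.972203 = 287.877201

287.8772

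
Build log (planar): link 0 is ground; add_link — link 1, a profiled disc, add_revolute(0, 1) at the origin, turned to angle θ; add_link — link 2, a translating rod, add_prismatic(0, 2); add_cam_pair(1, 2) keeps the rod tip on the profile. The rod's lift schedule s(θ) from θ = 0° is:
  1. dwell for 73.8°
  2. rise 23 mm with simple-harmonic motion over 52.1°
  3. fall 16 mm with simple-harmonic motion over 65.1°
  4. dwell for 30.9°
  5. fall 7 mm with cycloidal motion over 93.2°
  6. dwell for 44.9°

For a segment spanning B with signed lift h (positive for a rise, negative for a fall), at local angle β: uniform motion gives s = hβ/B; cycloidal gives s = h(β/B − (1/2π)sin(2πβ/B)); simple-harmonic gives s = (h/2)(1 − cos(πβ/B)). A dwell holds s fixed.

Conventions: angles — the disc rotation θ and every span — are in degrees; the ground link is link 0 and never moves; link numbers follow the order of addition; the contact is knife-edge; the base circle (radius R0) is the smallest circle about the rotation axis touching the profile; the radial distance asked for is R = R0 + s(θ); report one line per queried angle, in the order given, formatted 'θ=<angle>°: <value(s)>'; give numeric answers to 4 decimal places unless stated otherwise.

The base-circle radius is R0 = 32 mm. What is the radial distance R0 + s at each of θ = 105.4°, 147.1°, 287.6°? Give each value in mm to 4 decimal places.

seg 1 [0°–73.8°] dwell: s stays 0.0000
seg 2 [73.8°–125.9°] simple-harmonic, h=23: θ=105.4° here. β=31.6, B=52.1. 23/2·(1 − cos(π·0.6065)) = 15.2772 → s = 15.2772
seg 2 [73.8°–125.9°] simple-harmonic, h=23: full span → s += 23 → s = 23.0000
seg 3 [125.9°–191°] simple-harmonic, h=-16: θ=147.1° here. β=21.2, B=65.1. -16/2·(1 − cos(π·0.3257)) = -3.8340 → s = 19.1660
seg 3 [125.9°–191°] simple-harmonic, h=-16: full span → s += -16 → s = 7.0000
seg 4 [191°–221.9°] dwell: s stays 7.0000
seg 5 [221.9°–315.1°] cycloidal, h=-7: θ=287.6° here. β=65.7, B=93.2. -7·(0.7049 − sin(2π·0.7049)/(2π)) = -6.0043 → s = 0.9957
θ=105.4°: R = R0 + s = 32 + 15.2772 = 47.2772
θ=147.1°: R = R0 + s = 32 + 19.1660 = 51.1660
θ=287.6°: R = R0 + s = 32 + 0.9957 = 32.9957

θ=105.4°: 47.2772
θ=147.1°: 51.1660
θ=287.6°: 32.9957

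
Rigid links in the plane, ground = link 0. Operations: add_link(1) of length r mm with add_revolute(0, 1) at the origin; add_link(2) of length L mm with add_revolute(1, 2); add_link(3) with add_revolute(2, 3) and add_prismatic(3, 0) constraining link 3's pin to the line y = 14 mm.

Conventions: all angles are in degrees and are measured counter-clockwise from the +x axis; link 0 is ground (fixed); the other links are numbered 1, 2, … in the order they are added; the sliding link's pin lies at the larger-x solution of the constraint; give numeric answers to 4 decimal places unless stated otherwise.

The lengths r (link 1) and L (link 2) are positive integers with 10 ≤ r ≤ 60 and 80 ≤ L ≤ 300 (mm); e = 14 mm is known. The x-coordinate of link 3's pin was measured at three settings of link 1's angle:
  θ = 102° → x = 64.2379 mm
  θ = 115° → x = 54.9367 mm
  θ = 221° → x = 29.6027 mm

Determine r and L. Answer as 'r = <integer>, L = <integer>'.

constraint per measurement: (x − r cos θ)² + (r sin θ − e)² = L²
subtracting the θ₁ and θ₂ equations cancels the r² and L² terms:
r = (x₁² − x₂²) / (2[(x₁cos θ₁ + e sin θ₁) − (x₂cos θ₂ + e sin θ₂)]) = 51.0006 → r = 51
L² = (x₁ − r cos θ₁)² + (r sin θ₁ − e)² = 6889.0057 → L = 83.0000 → L = 83
check at θ₃=221°: x = 29.6027 (printed 29.6027) ✓

r = 51, L = 83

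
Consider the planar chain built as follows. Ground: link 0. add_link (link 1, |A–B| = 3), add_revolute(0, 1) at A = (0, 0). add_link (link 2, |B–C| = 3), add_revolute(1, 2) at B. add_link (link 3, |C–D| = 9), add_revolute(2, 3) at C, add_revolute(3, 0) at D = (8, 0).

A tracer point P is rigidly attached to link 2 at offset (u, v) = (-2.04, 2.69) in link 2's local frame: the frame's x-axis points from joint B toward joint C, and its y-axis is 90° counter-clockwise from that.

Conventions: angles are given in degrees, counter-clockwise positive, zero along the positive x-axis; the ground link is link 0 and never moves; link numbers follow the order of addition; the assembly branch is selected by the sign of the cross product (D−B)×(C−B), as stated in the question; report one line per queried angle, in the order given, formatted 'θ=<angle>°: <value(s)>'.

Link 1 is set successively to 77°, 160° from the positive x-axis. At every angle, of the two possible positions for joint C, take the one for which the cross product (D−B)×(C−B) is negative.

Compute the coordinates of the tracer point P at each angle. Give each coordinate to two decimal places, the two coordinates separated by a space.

A=(0,0), D=(8.00,0)
θ=77°: B = A + 3.00·(cos77°, sin77°) = (0.6749, 2.9231)
θ=77°: |BD| = 7.8868
θ=77°: circle(B,3.00) ∩ circle(D,9.00): a=-0.6211, h=2.9350
θ=77°:   candidates: C₊=(1.1858,5.8793) cross=23.148; C₋=(-0.9898,0.4274) cross=-23.148
θ=77°:   branch - wants cross < 0 → take C=(-0.9898,0.4274) (cross=-23.148)
θ=77°: ex = (C−B)/|BC| = (-0.5549,-0.8319); ey = (0.8319,-0.5549)
θ=77°: P = B + -2.04·ex + 2.69·ey = (4.0447,3.1275)
θ=160°: B = A + 3.00·(cos160°, sin160°) = (-2.8191, 1.0261)
θ=160°: |BD| = 10.8676
θ=160°: circle(B,3.00) ∩ circle(D,9.00): a=2.1212, h=2.1214
θ=160°:   candidates: C₊=(-0.5070,2.9377) cross=23.055; C₋=(-0.9076,-1.2862) cross=-23.055
θ=160°:   branch - wants cross < 0 → take C=(-0.9076,-1.2862) (cross=-23.055)
θ=160°: ex = (C−B)/|BC| = (0.6372,-0.7707); ey = (0.7707,0.6372)
θ=160°: P = B + -2.04·ex + 2.69·ey = (-2.0456,4.3123)

θ=77°: 4.04 3.13
θ=160°: -2.05 4.31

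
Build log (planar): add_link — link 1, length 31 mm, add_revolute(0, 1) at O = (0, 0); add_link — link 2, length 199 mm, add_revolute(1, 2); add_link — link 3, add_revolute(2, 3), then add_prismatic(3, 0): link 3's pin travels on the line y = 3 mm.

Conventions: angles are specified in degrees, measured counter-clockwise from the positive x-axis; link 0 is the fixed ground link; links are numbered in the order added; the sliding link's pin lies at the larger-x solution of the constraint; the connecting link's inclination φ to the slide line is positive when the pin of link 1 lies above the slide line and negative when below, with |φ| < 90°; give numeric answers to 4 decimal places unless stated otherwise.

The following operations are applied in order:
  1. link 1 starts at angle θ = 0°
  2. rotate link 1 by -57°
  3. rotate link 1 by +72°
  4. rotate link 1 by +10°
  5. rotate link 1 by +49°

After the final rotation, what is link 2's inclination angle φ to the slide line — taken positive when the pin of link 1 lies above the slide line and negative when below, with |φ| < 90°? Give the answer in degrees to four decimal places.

geometry: r = 31 mm, L = 199 mm, e = 3 mm; θ starts at 0°
rotate link 1 by -57°: θ ← 0° -57° = -57°
rotate link 1 by +72°: θ ← -57° +72° = 15°
rotate link 1 by +10°: θ ← 15° +10° = 25°
rotate link 1 by +49°: θ ← 25° +49° = 74°
h = r sin θ − e = 29.799113 − 3 = 26.799113
sin φ = h / L = 26.799113 / 199 = 0.13466891
φ = arcsin(0.13466891) = 7.739475°

7.7395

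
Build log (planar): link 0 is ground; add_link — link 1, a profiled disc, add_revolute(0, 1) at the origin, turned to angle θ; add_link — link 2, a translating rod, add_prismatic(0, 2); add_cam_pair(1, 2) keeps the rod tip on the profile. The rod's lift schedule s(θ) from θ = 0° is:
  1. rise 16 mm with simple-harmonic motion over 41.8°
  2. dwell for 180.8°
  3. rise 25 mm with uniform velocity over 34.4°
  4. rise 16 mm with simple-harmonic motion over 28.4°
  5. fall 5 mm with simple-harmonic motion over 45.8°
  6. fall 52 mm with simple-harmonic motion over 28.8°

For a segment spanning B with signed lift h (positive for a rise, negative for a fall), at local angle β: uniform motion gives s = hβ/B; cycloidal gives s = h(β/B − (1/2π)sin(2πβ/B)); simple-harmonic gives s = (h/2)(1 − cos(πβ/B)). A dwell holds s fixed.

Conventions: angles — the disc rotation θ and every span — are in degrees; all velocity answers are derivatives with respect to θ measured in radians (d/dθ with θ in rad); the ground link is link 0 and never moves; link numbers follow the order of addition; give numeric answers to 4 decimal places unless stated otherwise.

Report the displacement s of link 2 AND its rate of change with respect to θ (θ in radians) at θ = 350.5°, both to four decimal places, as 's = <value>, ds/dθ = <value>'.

seg 1 [0°–41.8°] simple-harmonic, h=16: full span → s += 16 → s = 16.0000
seg 2 [41.8°–222.6°] dwell: s stays 16.0000
seg 3 [222.6°–257°] uniform, h=25: full span → s += 25 → s = 41.0000
seg 4 [257°–285.4°] simple-harmonic, h=16: full span → s += 16 → s = 57.0000
seg 5 [285.4°–331.2°] simple-harmonic, h=-5: full span → s += -5 → s = 52.0000
seg 6 [331.2°–360°] simple-harmonic, h=-52: θ=350.5° here. β=19.3, B=28.8. -52/2·(1 − cos(π·0.6701)) = -39.2448 → s = 12.7552
velocity in seg [331.2°–360°] (simple-harmonic), θ in radians: β = 19.3° = 0.3368 rad, B = 28.8° = 0.5027 rad; ds/dθ = (πh/(2B)) sin(πβ/B) = (π·(-52)/(2·0.5027)) sin(π·0.6701) = -139.834473 mm/rad

s = 12.7552, ds/dθ = -139.8345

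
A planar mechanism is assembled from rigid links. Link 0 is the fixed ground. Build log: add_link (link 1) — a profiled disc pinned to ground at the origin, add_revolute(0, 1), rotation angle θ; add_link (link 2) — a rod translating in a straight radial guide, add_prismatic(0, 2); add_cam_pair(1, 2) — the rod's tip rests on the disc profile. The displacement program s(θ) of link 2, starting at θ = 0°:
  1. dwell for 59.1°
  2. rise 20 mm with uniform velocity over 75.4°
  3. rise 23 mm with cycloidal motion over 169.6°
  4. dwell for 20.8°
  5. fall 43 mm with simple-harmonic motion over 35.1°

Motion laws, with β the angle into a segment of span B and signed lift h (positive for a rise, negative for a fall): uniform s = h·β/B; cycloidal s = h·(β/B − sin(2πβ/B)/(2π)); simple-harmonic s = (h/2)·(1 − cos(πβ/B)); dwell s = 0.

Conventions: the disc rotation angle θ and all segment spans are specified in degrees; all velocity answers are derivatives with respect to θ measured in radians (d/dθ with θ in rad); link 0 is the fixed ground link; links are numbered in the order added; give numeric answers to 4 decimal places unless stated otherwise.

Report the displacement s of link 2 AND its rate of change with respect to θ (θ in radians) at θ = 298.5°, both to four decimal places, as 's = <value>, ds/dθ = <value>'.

seg 1 [0°–59.1°] dwell: s stays 0.0000
seg 2 [59.1°–134.5°] uniform, h=20: full span → s += 20 → s = 20.0000
seg 3 [134.5°–304.1°] cycloidal, h=23: θ=298.5° here. β=164, B=169.6. 23·(0.9670 − sin(2π·0.9670)/(2π)) = 22.9946 → s = 42.9946
velocity in seg [134.5°–304.1°] (cycloidal), θ in radians: β = 164° = 2.8623 rad, B = 169.6° = 2.9601 rad; ds/dθ = (h/B)(1 − cos(2πβ/B)) = (23/2.9601)(1 − cos(2π·0.9670)) = 0.166617 mm/rad

s = 42.9946, ds/dθ = 0.1666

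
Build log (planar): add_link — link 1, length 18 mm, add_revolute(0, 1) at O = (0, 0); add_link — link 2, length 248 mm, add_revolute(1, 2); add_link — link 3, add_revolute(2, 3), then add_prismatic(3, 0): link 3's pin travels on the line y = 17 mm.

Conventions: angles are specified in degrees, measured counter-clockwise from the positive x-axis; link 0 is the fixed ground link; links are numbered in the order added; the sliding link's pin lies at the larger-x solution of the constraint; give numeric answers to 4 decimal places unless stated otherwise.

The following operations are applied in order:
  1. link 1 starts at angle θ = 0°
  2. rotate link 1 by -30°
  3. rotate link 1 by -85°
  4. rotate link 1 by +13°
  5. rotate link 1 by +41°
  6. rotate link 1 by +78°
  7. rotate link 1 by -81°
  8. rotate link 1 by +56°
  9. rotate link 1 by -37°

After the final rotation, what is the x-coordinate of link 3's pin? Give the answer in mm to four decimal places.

geometry: r = 18 mm, L = 248 mm, e = 17 mm; θ starts at 0°
rotate link 1 by -30°: θ ← 0° -30° = -30°
rotate link 1 by -85°: θ ← -30° -85° = -115°
rotate link 1 by +13°: θ ← -115° +13° = -102°
rotate link 1 by +41°: θ ← -102° +41° = -61°
rotate link 1 by +78°: θ ← -61° +78° = 17°
rotate link 1 by -81°: θ ← 17° -81° = -64°
rotate link 1 by +56°: θ ← -64° +56° = -8°
rotate link 1 by -37°: θ ← -8° -37° = -45°
crank pin P = (r cos θ, r sin θ) = (12.727922, -12.727922)
h = r sin θ − e = -12.727922 − 17 = -29.727922
x = r cos θ + √(L² − h²) = 12.727922 + 246.211800 = 258.939722

258.9397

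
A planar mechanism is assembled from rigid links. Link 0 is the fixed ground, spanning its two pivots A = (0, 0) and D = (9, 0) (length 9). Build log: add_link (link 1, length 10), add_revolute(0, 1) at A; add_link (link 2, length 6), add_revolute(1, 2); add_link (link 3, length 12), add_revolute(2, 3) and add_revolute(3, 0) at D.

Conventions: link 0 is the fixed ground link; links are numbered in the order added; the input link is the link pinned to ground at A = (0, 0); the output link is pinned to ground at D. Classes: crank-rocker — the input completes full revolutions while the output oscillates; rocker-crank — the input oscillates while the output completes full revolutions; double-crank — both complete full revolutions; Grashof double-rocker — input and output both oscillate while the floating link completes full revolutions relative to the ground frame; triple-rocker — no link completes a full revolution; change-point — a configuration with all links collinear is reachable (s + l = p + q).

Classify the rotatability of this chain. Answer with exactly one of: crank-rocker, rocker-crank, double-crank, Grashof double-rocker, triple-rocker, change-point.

lengths: ground=9, input=10, coupler=6, output=12
sorted: s=6 (shortest), l=12 (longest), p+q=19
s + l = 18 vs p + q = 19
s + l < p + q (Grashof) with shortest = coupler link → Grashof double-rocker

Grashof double-rocker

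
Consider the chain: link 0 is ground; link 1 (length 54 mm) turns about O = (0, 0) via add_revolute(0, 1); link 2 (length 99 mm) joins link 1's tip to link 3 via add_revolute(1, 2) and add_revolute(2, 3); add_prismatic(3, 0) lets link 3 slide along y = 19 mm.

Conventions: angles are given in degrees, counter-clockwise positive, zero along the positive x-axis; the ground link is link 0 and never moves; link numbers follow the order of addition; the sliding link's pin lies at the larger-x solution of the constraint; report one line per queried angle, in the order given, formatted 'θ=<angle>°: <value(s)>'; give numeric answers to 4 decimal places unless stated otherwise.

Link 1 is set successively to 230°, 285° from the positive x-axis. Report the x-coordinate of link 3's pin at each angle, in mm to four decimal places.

geometry: r = 54 mm, L = 99 mm, e = 19 mm
θ=230°: crank pin P = (r cos θ, r sin θ) = (-34.710531, -41.366400)
θ=230°: h = r sin θ − e = -41.366400 − 19 = -60.366400
θ=230°: x = r cos θ + √(L² − h²) = -34.710531 + 78.465902 = 43.755371
θ=285°: crank pin P = (r cos θ, r sin θ) = (13.976228, -52.159995)
θ=285°: h = r sin θ − e = -52.159995 − 19 = -71.159995
θ=285°: x = r cos θ + √(L² − h²) = 13.976228 + 68.827721 = 82.803949

θ=230°: 43.7554
θ=285°: 82.8039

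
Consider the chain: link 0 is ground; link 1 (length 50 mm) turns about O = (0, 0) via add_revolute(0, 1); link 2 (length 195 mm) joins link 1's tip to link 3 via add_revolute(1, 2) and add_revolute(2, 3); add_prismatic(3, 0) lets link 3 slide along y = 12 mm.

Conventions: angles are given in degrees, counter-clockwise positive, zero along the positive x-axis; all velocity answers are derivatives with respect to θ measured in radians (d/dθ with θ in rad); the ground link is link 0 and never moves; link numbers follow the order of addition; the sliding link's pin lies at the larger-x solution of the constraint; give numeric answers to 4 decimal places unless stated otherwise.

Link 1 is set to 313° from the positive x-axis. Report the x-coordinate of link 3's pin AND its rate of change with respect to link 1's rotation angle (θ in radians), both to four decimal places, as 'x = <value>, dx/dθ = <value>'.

geometry: r = 50 mm, L = 195 mm, e = 12 mm
crank pin P = (r cos θ, r sin θ) = (34.099918, -36.567685)
h = r sin θ − e = -36.567685 − 12 = -48.567685
x = r cos θ + √(L² − h²) = 34.099918 + 188.854918 = 222.954836
dx/dθ = −r sin θ − h·r cos θ/√(L² − h²) (θ in radians; h = -48.567685) = 45.337137

x = 222.9548, dx/dθ = 45.3371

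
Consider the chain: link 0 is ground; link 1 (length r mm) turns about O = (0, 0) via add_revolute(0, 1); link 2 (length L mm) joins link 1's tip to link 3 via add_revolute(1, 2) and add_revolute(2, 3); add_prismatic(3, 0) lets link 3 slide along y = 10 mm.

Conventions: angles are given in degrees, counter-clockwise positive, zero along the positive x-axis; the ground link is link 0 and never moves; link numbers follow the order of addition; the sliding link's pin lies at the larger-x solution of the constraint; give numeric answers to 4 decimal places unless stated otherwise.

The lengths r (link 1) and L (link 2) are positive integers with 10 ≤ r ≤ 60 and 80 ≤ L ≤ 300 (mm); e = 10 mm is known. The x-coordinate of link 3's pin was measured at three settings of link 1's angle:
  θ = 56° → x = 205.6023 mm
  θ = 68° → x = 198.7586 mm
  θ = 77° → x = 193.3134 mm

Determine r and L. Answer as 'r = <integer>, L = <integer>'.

constraint per measurement: (x − r cos θ)² + (r sin θ − e)² = L²
subtracting the θ₁ and θ₂ equations cancels the r² and L² terms:
r = (x₁² − x₂²) / (2[(x₁cos θ₁ + e sin θ₁) − (x₂cos θ₂ + e sin θ₂)]) = 34.9997 → r = 35
L² = (x₁ − r cos θ₁)² + (r sin θ₁ − e)² = 34968.9852 → L = 187.0000 → L = 187
check at θ₃=77°: x = 193.3134 (printed 193.3134) ✓

r = 35, L = 187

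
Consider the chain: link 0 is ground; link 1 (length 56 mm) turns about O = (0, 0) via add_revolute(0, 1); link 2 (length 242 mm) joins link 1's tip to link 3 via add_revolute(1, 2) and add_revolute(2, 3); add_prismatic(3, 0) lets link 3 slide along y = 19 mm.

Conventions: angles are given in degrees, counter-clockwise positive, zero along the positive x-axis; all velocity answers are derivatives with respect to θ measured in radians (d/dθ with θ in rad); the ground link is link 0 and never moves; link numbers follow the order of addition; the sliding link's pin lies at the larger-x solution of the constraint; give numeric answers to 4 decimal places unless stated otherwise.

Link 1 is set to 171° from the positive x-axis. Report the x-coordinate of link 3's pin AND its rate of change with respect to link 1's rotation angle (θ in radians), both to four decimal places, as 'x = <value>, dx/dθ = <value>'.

geometry: r = 56 mm, L = 242 mm, e = 19 mm
crank pin P = (r cos θ, r sin θ) = (-55.310547, 8.760330)
h = r sin θ − e = 8.760330 − 19 = -10.239670
x = r cos θ + √(L² − h²) = -55.310547 + 241.783269 = 186.472722
dx/dθ = −r sin θ − h·r cos θ/√(L² − h²) (θ in radians; h = -10.239670) = -11.102766

x = 186.4727, dx/dθ = -11.1028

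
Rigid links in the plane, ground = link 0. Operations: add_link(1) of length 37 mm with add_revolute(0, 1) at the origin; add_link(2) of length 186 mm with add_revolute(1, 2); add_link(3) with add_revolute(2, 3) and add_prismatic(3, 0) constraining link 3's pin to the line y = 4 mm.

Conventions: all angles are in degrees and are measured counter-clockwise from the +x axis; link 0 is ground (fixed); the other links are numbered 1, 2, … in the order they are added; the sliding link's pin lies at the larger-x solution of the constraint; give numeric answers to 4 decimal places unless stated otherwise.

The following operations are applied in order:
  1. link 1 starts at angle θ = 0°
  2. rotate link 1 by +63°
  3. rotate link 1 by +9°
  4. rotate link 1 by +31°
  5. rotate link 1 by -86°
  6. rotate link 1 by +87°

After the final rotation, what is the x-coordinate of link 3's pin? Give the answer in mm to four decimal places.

geometry: r = 37 mm, L = 186 mm, e = 4 mm; θ starts at 0°
rotate link 1 by +63°: θ ← 0° +63° = 63°
rotate link 1 by +9°: θ ← 63° +9° = 72°
rotate link 1 by +31°: θ ← 72° +31° = 103°
rotate link 1 by -86°: θ ← 103° -86° = 17°
rotate link 1 by +87°: θ ← 17° +87° = 104°
crank pin P = (r cos θ, r sin θ) = (-8.951110, 35.900942)
h = r sin θ − e = 35.900942 − 4 = 31.900942
x = r cos θ + √(L² − h²) = -8.951110 + 183.243908 = 174.292798

174.2928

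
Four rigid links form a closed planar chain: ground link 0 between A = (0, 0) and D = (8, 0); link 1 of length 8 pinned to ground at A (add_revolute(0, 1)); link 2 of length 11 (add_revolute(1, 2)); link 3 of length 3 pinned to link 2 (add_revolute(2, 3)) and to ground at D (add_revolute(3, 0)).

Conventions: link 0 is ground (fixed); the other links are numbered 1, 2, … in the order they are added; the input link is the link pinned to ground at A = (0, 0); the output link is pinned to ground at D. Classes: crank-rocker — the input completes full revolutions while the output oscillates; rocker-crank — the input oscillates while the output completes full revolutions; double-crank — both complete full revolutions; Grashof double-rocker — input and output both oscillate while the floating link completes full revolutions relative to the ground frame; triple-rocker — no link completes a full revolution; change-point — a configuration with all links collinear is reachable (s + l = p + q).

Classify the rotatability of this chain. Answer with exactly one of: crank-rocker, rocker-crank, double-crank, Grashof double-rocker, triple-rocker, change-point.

lengths: ground=8, input=8, coupler=11, output=3
sorted: s=3 (shortest), l=11 (longest), p+q=16
s + l = 14 vs p + q = 16
s + l < p + q (Grashof) with shortest = output link → rocker-crank

rocker-crank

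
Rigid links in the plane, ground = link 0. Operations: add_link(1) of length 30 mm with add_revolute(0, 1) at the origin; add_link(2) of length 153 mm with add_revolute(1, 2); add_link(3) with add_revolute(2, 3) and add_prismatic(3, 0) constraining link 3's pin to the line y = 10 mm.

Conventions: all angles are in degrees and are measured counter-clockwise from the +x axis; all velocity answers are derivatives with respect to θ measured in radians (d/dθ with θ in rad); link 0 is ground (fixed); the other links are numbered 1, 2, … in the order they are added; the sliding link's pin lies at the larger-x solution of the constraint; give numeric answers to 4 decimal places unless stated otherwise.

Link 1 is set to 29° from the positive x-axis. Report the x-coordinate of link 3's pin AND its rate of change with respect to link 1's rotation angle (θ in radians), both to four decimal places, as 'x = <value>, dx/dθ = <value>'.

geometry: r = 30 mm, L = 153 mm, e = 10 mm
crank pin P = (r cos θ, r sin θ) = (26.238591, 14.544289)
h = r sin θ − e = 14.544289 − 10 = 4.544289
x = r cos θ + √(L² − h²) = 26.238591 + 152.932500 = 179.171091
dx/dθ = −r sin θ − h·r cos θ/√(L² − h²) (θ in radians; h = 4.544289) = -15.323951

x = 179.1711, dx/dθ = -15.3240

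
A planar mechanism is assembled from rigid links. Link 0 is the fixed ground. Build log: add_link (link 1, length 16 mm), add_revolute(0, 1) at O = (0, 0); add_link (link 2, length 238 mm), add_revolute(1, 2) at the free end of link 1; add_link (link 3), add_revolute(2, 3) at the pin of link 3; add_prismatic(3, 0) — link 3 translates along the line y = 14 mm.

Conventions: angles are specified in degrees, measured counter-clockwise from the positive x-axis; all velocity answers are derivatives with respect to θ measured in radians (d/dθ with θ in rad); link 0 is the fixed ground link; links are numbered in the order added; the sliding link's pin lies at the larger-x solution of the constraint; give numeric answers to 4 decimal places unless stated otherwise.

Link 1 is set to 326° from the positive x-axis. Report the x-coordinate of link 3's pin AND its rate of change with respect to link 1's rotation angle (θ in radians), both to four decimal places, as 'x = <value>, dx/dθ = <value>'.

geometry: r = 16 mm, L = 238 mm, e = 14 mm
crank pin P = (r cos θ, r sin θ) = (13.264601, -8.947086)
h = r sin θ − e = -8.947086 − 14 = -22.947086
x = r cos θ + √(L² − h²) = 13.264601 + 236.891180 = 250.155781
dx/dθ = −r sin θ − h·r cos θ/√(L² − h²) (θ in radians; h = -22.947086) = 10.231997

x = 250.1558, dx/dθ = 10.2320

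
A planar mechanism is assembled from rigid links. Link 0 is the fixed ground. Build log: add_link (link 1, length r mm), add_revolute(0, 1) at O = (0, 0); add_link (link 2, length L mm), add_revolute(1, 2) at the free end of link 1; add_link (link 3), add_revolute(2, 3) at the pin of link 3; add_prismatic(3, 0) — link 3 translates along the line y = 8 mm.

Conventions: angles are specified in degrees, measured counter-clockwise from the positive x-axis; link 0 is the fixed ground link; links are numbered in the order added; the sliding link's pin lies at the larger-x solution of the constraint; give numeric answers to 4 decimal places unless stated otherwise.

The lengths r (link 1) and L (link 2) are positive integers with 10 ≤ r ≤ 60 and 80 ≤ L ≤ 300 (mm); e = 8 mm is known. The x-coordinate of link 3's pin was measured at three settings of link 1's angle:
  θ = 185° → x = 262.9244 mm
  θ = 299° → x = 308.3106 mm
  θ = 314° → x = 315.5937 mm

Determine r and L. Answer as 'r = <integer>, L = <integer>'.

constraint per measurement: (x − r cos θ)² + (r sin θ − e)² = L²
subtracting the θ₁ and θ₂ equations cancels the r² and L² terms:
r = (x₁² − x₂²) / (2[(x₁cos θ₁ + e sin θ₁) − (x₂cos θ₂ + e sin θ₂)]) = 32.0000 → r = 32
L² = (x₁ − r cos θ₁)² + (r sin θ₁ − e)² = 87024.9930 → L = 295.0000 → L = 295
check at θ₃=314°: x = 315.5937 (printed 315.5937) ✓

r = 32, L = 295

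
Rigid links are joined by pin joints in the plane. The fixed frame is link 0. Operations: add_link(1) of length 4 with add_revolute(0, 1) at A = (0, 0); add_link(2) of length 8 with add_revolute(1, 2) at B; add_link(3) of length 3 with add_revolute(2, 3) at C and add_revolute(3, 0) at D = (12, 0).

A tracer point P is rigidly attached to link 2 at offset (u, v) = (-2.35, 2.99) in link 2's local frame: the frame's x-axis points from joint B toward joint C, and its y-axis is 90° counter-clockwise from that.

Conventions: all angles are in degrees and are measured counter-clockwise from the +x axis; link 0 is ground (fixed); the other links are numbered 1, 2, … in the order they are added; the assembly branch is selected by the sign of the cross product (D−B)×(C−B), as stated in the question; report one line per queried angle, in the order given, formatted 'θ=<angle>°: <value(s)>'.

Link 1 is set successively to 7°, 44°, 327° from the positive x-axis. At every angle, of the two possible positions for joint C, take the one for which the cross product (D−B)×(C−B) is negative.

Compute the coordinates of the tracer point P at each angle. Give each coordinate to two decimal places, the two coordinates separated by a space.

A=(0,0), D=(12.00,0)
θ=7°: B = A + 4.00·(cos7°, sin7°) = (3.9702, 0.4875)
θ=7°: |BD| = 8.0446
θ=7°: circle(B,8.00) ∩ circle(D,3.00): a=7.4407, h=2.9386
θ=7°:   candidates: C₊=(11.5753,2.9698) cross=23.640; C₋=(11.2192,-2.8966) cross=-23.640
θ=7°:   branch - wants cross < 0 → take C=(11.2192,-2.8966) (cross=-23.640)
θ=7°: ex = (C−B)/|BC| = (0.9061,-0.4230); ey = (0.4230,0.9061)
θ=7°: P = B + -2.35·ex + 2.99·ey = (3.1056,4.1909)
θ=44°: B = A + 4.00·(cos44°, sin44°) = (2.8774, 2.7786)
θ=44°: |BD| = 9.5364
θ=44°: circle(B,8.00) ∩ circle(D,3.00): a=7.6519, h=2.3342
θ=44°:   candidates: C₊=(10.8774,2.7820) cross=22.260; C₋=(9.5171,-1.6838) cross=-22.260
θ=44°:   branch - wants cross < 0 → take C=(9.5171,-1.6838) (cross=-22.260)
θ=44°: ex = (C−B)/|BC| = (0.8300,-0.5578); ey = (0.5578,0.8300)
θ=44°: P = B + -2.35·ex + 2.99·ey = (2.5948,6.5711)
θ=327°: B = A + 4.00·(cos327°, sin327°) = (3.3547, -2.1786)
θ=327°: |BD| = 8.9156
θ=327°: circle(B,8.00) ∩ circle(D,3.00): a=7.5423, h=2.6672
θ=327°:   candidates: C₊=(10.0166,2.2508) cross=23.780; C₋=(11.3201,-2.9219) cross=-23.780
θ=327°:   branch - wants cross < 0 → take C=(11.3201,-2.9219) (cross=-23.780)
θ=327°: ex = (C−B)/|BC| = (0.9957,-0.0929); ey = (0.0929,0.9957)
θ=327°: P = B + -2.35·ex + 2.99·ey = (1.2927,1.0169)

θ=7°: 3.11 4.19
θ=44°: 2.59 6.57
θ=327°: 1.29 1.02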